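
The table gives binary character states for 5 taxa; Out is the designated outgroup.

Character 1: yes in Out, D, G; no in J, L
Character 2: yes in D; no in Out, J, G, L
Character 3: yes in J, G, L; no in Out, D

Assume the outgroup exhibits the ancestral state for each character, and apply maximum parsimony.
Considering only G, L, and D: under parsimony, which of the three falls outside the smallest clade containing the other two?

Character polarity is set by the outgroup: the derived state is whichever differs from the outgroup's state, so for Character 1 the derived state is 'no', and for the remaining characters it is 'yes'.
Character 1: derived state 'no' in J and L only — synapomorphy for {J, L}.
Character 2: derived state 'yes' in D only — an autapomorphy, so it tells us nothing about relationships among taxa.
Character 3 (derived state 'yes') is shared by G, J, and L — a synapomorphy uniting that clade.
Most parsimonious ingroup topology: (((J,L),G),D).
L and G share a more recent common ancestor with each other than either does with D, so D is the least closely related of the three.

D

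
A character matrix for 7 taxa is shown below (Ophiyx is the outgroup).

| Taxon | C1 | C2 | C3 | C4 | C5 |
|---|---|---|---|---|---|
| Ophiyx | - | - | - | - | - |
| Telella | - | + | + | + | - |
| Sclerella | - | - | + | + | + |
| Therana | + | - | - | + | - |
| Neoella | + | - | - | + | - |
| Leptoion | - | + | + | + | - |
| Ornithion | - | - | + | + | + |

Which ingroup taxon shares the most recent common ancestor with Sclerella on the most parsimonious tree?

The outgroup has state '-' for every character, so '+' is the derived state throughout.
Only Neoella and Therana show the derived state '+' for C1, supporting them as a clade.
C2 (derived state '+') is shared by Leptoion and Telella — a synapomorphy uniting that clade.
C3 (derived state '+') is shared by Leptoion, Ornithion, Sclerella, and Telella — a synapomorphy uniting that clade.
C4 (derived state '+') is shared by all ingroup taxa — unites the whole ingroup.
C5: derived state '+' in Ornithion and Sclerella only — synapomorphy for {Ornithion, Sclerella}.
Most parsimonious ingroup topology: (((Telella,Leptoion),(Sclerella,Ornithion)),(Therana,Neoella)).
Sclerella and Ornithion form a cherry on this tree, so they are sister taxa.

Ornithion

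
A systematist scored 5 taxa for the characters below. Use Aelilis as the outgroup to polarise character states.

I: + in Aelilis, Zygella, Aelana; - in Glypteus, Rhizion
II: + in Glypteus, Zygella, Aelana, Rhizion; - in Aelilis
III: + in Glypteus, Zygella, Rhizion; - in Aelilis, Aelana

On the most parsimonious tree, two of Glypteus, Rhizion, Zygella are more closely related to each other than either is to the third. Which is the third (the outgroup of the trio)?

Zygella

Character polarity is set by the outgroup: the derived state is whichever differs from the outgroup's state, so for I the derived state is '-', and for the remaining characters it is '+'.
I: derived state '-' in Glypteus and Rhizion only — synapomorphy for {Glypteus, Rhizion}.
All ingroup taxa share the derived state '+' for II; it defines the ingroup but does not resolve relationships within it.
Only Glypteus, Rhizion, and Zygella show the derived state '+' for III, supporting them as a clade.
Most parsimonious ingroup topology: (((Glypteus,Rhizion),Zygella),Aelana).
Glypteus and Rhizion share a more recent common ancestor with each other than either does with Zygella, so Zygella is the least closely related of the three.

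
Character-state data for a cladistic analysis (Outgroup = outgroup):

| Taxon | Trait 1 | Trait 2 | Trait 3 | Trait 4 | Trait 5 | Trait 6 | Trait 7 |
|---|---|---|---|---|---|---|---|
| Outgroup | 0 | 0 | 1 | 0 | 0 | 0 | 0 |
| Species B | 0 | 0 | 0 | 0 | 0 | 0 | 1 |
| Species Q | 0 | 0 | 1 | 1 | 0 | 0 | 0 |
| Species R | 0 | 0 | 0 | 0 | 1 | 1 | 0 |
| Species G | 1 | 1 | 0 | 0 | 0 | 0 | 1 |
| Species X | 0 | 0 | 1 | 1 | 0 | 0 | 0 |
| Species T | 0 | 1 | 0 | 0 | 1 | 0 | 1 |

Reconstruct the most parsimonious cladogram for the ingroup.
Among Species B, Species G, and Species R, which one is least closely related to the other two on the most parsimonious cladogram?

Character polarity is set by the outgroup: the derived state is whichever differs from the outgroup's state, so for Trait 3 the derived state is '0', and for the remaining characters it is '1'.
Trait 1 (derived state '1') is unique to Species G (autapomorphy; uninformative for grouping).
Trait 2: derived state '1' in Species G and Species T only — synapomorphy for {Species G, Species T}.
Only Species B, Species G, Species R, and Species T show the derived state '0' for Trait 3, supporting them as a clade.
Trait 4 (derived state '1') is shared by Species Q and Species X — a synapomorphy uniting that clade.
Trait 5 (state '1') occurs in Species R and Species T but conflicts with the nesting implied by the other characters — most parsimoniously interpreted as homoplasy.
Trait 6 (derived state '1') is unique to Species R (autapomorphy; uninformative for grouping).
Trait 7: derived state '1' in Species B, Species G, and Species T only — synapomorphy for {Species B, Species G, Species T}.
Most parsimonious ingroup topology: (((Species B,(Species G,Species T)),Species R),(Species Q,Species X)).
Species B and Species G share a more recent common ancestor with each other than either does with Species R, so Species R is the least closely related of the three.

Species R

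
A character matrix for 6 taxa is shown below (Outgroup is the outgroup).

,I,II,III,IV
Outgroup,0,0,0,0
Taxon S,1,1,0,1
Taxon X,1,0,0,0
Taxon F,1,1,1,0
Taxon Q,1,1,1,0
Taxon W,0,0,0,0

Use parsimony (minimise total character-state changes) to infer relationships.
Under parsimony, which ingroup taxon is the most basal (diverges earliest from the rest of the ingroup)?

The outgroup has state '0' for every character, so '1' is the derived state throughout.
Only Taxon F, Taxon Q, Taxon S, and Taxon X show the derived state '1' for I, supporting them as a clade.
II (derived state '1') is shared by Taxon F, Taxon Q, and Taxon S — a synapomorphy uniting that clade.
Only Taxon F and Taxon Q show the derived state '1' for III, supporting them as a clade.
IV: derived state '1' in Taxon S only — an autapomorphy, so it tells us nothing about relationships among taxa.
Most parsimonious ingroup topology: (((Taxon S,(Taxon F,Taxon Q)),Taxon X),Taxon W).
Taxon W is sister to the clade containing all other ingroup taxa, so it is the earliest-diverging (most basal) ingroup lineage.

Taxon W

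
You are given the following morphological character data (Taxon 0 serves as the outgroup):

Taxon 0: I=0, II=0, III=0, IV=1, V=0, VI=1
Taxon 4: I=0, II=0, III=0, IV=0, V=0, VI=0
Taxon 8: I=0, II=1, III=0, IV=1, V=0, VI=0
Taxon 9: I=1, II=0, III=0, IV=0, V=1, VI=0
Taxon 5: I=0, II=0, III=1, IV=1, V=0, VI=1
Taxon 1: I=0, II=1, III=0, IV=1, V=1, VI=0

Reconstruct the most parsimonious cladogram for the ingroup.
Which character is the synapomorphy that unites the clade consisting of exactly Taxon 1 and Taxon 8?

Character polarity is set by the outgroup: the derived state is whichever differs from the outgroup's state, so for IV, VI the derived state is '0', and for the remaining characters it is '1'.
I: derived state '1' in Taxon 9 only — an autapomorphy, so it tells us nothing about relationships among taxa.
II (derived state '1') is shared by Taxon 1 and Taxon 8 — a synapomorphy uniting that clade.
III (derived state '1') is unique to Taxon 5 (autapomorphy; uninformative for grouping).
Only Taxon 4 and Taxon 9 show the derived state '0' for IV, supporting them as a clade.
V (state '1') occurs in Taxon 1 and Taxon 9 but conflicts with the nesting implied by the other characters — most parsimoniously interpreted as homoplasy.
Only Taxon 1, Taxon 4, Taxon 8, and Taxon 9 show the derived state '0' for VI, supporting them as a clade.
Most parsimonious ingroup topology: (((Taxon 4,Taxon 9),(Taxon 8,Taxon 1)),Taxon 5).
The clade {Taxon 1, Taxon 8} is supported by II: its derived state '1' occurs in exactly those taxa and in no other taxon (including the outgroup).

II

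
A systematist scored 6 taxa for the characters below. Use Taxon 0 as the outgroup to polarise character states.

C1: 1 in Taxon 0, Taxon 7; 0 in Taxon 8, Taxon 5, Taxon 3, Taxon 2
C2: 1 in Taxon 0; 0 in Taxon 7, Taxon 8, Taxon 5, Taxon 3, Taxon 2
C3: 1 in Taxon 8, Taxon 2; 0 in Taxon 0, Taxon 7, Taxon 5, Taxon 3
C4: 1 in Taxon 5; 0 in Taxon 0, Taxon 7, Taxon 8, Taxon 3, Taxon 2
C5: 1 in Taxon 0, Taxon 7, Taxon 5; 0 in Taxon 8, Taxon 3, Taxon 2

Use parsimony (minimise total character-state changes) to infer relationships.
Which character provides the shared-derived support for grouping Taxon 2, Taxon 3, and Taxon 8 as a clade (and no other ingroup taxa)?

Character polarity is set by the outgroup: the derived state is whichever differs from the outgroup's state, so for C1, C2, C5 the derived state is '0', and for the remaining characters it is '1'.
Only Taxon 2, Taxon 3, Taxon 5, and Taxon 8 show the derived state '0' for C1, supporting them as a clade.
C2 (derived state '0') is shared by all ingroup taxa — unites the whole ingroup.
Only Taxon 2 and Taxon 8 show the derived state '1' for C3, supporting them as a clade.
C4: derived state '1' in Taxon 5 only — an autapomorphy, so it tells us nothing about relationships among taxa.
Only Taxon 2, Taxon 3, and Taxon 8 show the derived state '0' for C5, supporting them as a clade.
Most parsimonious ingroup topology: (Taxon 7,(((Taxon 8,Taxon 2),Taxon 3),Taxon 5)).
The clade {Taxon 2, Taxon 3, Taxon 8} is supported by C5: its derived state '0' occurs in exactly those taxa and in no other taxon (including the outgroup).

C5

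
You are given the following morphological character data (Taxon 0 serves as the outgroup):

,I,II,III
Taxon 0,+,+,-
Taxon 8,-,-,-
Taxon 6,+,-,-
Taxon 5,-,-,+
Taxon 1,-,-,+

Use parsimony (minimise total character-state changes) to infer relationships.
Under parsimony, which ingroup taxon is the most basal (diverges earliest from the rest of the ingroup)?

Taxon 6

Character polarity is set by the outgroup: the derived state is whichever differs from the outgroup's state, so for I, II the derived state is '-', and for the remaining characters it is '+'.
I (derived state '-') is shared by Taxon 1, Taxon 5, and Taxon 8 — a synapomorphy uniting that clade.
All ingroup taxa share the derived state '-' for II; it defines the ingroup but does not resolve relationships within it.
III (derived state '+') is shared by Taxon 1 and Taxon 5 — a synapomorphy uniting that clade.
Most parsimonious ingroup topology: ((Taxon 8,(Taxon 5,Taxon 1)),Taxon 6).
Taxon 6 is sister to the clade containing all other ingroup taxa, so it is the earliest-diverging (most basal) ingroup lineage.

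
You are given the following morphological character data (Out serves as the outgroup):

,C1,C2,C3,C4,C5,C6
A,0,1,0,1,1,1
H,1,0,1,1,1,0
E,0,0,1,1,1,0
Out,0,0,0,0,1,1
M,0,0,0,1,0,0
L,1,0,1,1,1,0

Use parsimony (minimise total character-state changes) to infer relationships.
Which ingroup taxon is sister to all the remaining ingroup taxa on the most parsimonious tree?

A

Character polarity is set by the outgroup: the derived state is whichever differs from the outgroup's state, so for C5, C6 the derived state is '0', and for the remaining characters it is '1'.
C1: derived state '1' in H and L only — synapomorphy for {H, L}.
C2 (derived state '1') is unique to A (autapomorphy; uninformative for grouping).
C3: derived state '1' in E, H, and L only — synapomorphy for {E, H, L}.
All ingroup taxa share the derived state '1' for C4; it defines the ingroup but does not resolve relationships within it.
C5: derived state '0' in M only — an autapomorphy, so it tells us nothing about relationships among taxa.
C6 (derived state '0') is shared by E, H, L, and M — a synapomorphy uniting that clade.
Most parsimonious ingroup topology: ((((L,H),E),M),A).
A is sister to the clade containing all other ingroup taxa, so it is the earliest-diverging (most basal) ingroup lineage.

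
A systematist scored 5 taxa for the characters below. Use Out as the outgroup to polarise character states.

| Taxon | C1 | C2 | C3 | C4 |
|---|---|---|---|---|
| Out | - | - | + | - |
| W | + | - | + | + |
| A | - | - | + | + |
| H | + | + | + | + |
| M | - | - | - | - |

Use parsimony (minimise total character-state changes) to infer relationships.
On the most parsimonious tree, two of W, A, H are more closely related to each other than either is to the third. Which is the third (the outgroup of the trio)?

Character polarity is set by the outgroup: the derived state is whichever differs from the outgroup's state, so for C3 the derived state is '-', and for the remaining characters it is '+'.
C1 (derived state '+') is shared by H and W — a synapomorphy uniting that clade.
C2 (derived state '+') is unique to H (autapomorphy; uninformative for grouping).
C3: derived state '-' in M only — an autapomorphy, so it tells us nothing about relationships among taxa.
Only A, H, and W show the derived state '+' for C4, supporting them as a clade.
Most parsimonious ingroup topology: (((W,H),A),M).
W and H share a more recent common ancestor with each other than either does with A, so A is the least closely related of the three.

A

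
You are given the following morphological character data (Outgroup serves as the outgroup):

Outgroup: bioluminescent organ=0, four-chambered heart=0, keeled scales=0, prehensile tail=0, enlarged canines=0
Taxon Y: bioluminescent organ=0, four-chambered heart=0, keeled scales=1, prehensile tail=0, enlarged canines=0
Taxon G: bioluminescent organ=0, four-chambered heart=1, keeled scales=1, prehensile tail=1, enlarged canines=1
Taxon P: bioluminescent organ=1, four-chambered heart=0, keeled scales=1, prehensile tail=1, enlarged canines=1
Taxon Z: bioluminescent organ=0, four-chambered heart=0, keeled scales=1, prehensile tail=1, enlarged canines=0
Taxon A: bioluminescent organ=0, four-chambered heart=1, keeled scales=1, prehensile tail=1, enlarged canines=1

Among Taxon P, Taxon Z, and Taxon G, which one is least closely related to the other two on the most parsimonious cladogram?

The outgroup has state '0' for every character, so '1' is the derived state throughout.
bioluminescent organ (derived state '1') is unique to Taxon P (autapomorphy; uninformative for grouping).
Only Taxon A and Taxon G show the derived state '1' for four-chambered heart, supporting them as a clade.
keeled scales (derived state '1') is shared by all ingroup taxa — unites the whole ingroup.
prehensile tail: derived state '1' in Taxon A, Taxon G, Taxon P, and Taxon Z only — synapomorphy for {Taxon A, Taxon G, Taxon P, Taxon Z}.
enlarged canines: derived state '1' in Taxon A, Taxon G, and Taxon P only — synapomorphy for {Taxon A, Taxon G, Taxon P}.
Most parsimonious ingroup topology: (Taxon Y,(((Taxon G,Taxon A),Taxon P),Taxon Z)).
Taxon P and Taxon G share a more recent common ancestor with each other than either does with Taxon Z, so Taxon Z is the least closely related of the three.

Taxon Z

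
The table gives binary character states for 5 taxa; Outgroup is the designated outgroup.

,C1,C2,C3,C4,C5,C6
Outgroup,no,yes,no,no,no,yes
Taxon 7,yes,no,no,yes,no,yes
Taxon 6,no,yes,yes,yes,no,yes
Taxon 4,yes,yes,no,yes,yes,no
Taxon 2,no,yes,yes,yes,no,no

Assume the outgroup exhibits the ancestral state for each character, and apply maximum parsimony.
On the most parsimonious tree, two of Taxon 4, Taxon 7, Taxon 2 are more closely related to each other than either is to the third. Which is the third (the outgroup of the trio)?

Taxon 2

Character polarity is set by the outgroup: the derived state is whichever differs from the outgroup's state, so for C2, C6 the derived state is 'no', and for the remaining characters it is 'yes'.
C1: derived state 'yes' in Taxon 4 and Taxon 7 only — synapomorphy for {Taxon 4, Taxon 7}.
C2: derived state 'no' in Taxon 7 only — an autapomorphy, so it tells us nothing about relationships among taxa.
C3 (derived state 'yes') is shared by Taxon 2 and Taxon 6 — a synapomorphy uniting that clade.
C4 (derived state 'yes') is shared by all ingroup taxa — unites the whole ingroup.
C5 (derived state 'yes') is unique to Taxon 4 (autapomorphy; uninformative for grouping).
C6 (state 'no') occurs in Taxon 2 and Taxon 4 but conflicts with the nesting implied by the other characters — most parsimoniously interpreted as homoplasy.
Most parsimonious ingroup topology: ((Taxon 7,Taxon 4),(Taxon 6,Taxon 2)).
Taxon 4 and Taxon 7 share a more recent common ancestor with each other than either does with Taxon 2, so Taxon 2 is the least closely related of the three.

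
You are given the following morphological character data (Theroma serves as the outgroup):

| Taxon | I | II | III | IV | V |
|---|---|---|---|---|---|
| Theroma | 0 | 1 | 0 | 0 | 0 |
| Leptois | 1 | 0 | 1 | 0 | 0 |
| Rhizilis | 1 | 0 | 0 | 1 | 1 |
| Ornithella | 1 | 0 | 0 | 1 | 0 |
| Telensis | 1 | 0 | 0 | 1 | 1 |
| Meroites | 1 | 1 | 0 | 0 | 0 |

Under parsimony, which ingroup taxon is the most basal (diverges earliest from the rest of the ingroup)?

Character polarity is set by the outgroup: the derived state is whichever differs from the outgroup's state, so for II the derived state is '0', and for the remaining characters it is '1'.
I (derived state '1') is shared by all ingroup taxa — unites the whole ingroup.
II: derived state '0' in Leptois, Ornithella, Rhizilis, and Telensis only — synapomorphy for {Leptois, Ornithella, Rhizilis, Telensis}.
III (derived state '1') is unique to Leptois (autapomorphy; uninformative for grouping).
IV: derived state '1' in Ornithella, Rhizilis, and Telensis only — synapomorphy for {Ornithella, Rhizilis, Telensis}.
V (derived state '1') is shared by Rhizilis and Telensis — a synapomorphy uniting that clade.
Most parsimonious ingroup topology: ((Leptois,((Rhizilis,Telensis),Ornithella)),Meroites).
Meroites is sister to the clade containing all other ingroup taxa, so it is the earliest-diverging (most basal) ingroup lineage.

Meroites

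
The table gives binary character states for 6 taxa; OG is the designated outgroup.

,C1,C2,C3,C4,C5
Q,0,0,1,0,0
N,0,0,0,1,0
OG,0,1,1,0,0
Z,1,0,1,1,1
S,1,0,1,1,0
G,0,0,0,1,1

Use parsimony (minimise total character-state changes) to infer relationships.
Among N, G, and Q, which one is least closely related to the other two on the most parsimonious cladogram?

Q

Character polarity is set by the outgroup: the derived state is whichever differs from the outgroup's state, so for C2, C3 the derived state is '0', and for the remaining characters it is '1'.
C1 (derived state '1') is shared by S and Z — a synapomorphy uniting that clade.
C2 (derived state '0') is shared by all ingroup taxa — unites the whole ingroup.
C3 (derived state '0') is shared by G and N — a synapomorphy uniting that clade.
C4 (derived state '1') is shared by G, N, S, and Z — a synapomorphy uniting that clade.
C5 groups G and Z, which is incompatible with the clades supported by the remaining characters; treating it as convergent (homoplasy) costs fewer steps than any alternative tree.
Most parsimonious ingroup topology: (((Z,S),(N,G)),Q).
N and G share a more recent common ancestor with each other than either does with Q, so Q is the least closely related of the three.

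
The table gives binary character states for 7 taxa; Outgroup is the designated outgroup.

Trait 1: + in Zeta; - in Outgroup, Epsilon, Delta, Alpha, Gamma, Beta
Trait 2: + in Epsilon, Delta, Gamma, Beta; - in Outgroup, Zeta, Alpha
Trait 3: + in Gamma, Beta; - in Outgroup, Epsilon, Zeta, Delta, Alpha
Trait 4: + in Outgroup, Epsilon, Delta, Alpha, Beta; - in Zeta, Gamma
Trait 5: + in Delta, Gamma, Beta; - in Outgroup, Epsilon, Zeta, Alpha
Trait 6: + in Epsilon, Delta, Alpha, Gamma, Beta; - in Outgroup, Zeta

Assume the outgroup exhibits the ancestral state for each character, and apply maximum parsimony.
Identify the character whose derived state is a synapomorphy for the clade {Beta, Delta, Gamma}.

Character polarity is set by the outgroup: the derived state is whichever differs from the outgroup's state, so for Trait 4 the derived state is '-', and for the remaining characters it is '+'.
Trait 1: derived state '+' in Zeta only — an autapomorphy, so it tells us nothing about relationships among taxa.
Trait 2 (derived state '+') is shared by Beta, Delta, Epsilon, and Gamma — a synapomorphy uniting that clade.
Only Beta and Gamma show the derived state '+' for Trait 3, supporting them as a clade.
Trait 4 groups Gamma and Zeta, which is incompatible with the clades supported by the remaining characters; treating it as convergent (homoplasy) costs fewer steps than any alternative tree.
Only Beta, Delta, and Gamma show the derived state '+' for Trait 5, supporting them as a clade.
Trait 6: derived state '+' in Alpha, Beta, Delta, Epsilon, and Gamma only — synapomorphy for {Alpha, Beta, Delta, Epsilon, Gamma}.
Most parsimonious ingroup topology: (((Epsilon,(Delta,(Gamma,Beta))),Alpha),Zeta).
The clade {Beta, Delta, Gamma} is supported by Trait 5: its derived state '+' occurs in exactly those taxa and in no other taxon (including the outgroup).

Trait 5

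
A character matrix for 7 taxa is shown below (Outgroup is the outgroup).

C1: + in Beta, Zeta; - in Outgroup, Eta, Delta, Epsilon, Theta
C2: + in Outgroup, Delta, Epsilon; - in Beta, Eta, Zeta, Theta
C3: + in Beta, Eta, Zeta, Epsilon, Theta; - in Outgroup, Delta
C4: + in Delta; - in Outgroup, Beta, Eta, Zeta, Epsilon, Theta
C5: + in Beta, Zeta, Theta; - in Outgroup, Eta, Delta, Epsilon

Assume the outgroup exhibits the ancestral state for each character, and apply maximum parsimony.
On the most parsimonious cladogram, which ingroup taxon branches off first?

Character polarity is set by the outgroup: the derived state is whichever differs from the outgroup's state, so for C2 the derived state is '-', and for the remaining characters it is '+'.
C1: derived state '+' in Beta and Zeta only — synapomorphy for {Beta, Zeta}.
Only Beta, Eta, Theta, and Zeta show the derived state '-' for C2, supporting them as a clade.
Only Beta, Epsilon, Eta, Theta, and Zeta show the derived state '+' for C3, supporting them as a clade.
C4 (derived state '+') is unique to Delta (autapomorphy; uninformative for grouping).
Only Beta, Theta, and Zeta show the derived state '+' for C5, supporting them as a clade.
Most parsimonious ingroup topology: (((((Beta,Zeta),Theta),Eta),Epsilon),Delta).
Delta is sister to the clade containing all other ingroup taxa, so it is the earliest-diverging (most basal) ingroup lineage.

Delta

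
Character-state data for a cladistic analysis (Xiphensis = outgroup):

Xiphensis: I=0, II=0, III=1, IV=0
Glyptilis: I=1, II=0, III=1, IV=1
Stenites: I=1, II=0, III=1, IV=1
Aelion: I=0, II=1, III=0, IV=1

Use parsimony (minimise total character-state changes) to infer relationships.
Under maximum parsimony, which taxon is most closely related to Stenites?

Glyptilis

Character polarity is set by the outgroup: the derived state is whichever differs from the outgroup's state, so for III the derived state is '0', and for the remaining characters it is '1'.
I: derived state '1' in Glyptilis and Stenites only — synapomorphy for {Glyptilis, Stenites}.
II (derived state '1') is unique to Aelion (autapomorphy; uninformative for grouping).
III: derived state '0' in Aelion only — an autapomorphy, so it tells us nothing about relationships among taxa.
All ingroup taxa share the derived state '1' for IV; it defines the ingroup but does not resolve relationships within it.
Most parsimonious ingroup topology: ((Glyptilis,Stenites),Aelion).
Stenites and Glyptilis form a cherry on this tree, so they are sister taxa.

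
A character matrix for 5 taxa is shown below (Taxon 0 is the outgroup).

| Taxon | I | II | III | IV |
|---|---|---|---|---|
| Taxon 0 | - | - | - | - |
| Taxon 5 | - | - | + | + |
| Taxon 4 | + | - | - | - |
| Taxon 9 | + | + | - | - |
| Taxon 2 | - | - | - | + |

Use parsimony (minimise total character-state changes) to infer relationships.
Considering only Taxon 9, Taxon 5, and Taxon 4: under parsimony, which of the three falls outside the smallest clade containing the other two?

The outgroup has state '-' for every character, so '+' is the derived state throughout.
Only Taxon 4 and Taxon 9 show the derived state '+' for I, supporting them as a clade.
II (derived state '+') is unique to Taxon 9 (autapomorphy; uninformative for grouping).
III: derived state '+' in Taxon 5 only — an autapomorphy, so it tells us nothing about relationships among taxa.
IV (derived state '+') is shared by Taxon 2 and Taxon 5 — a synapomorphy uniting that clade.
Most parsimonious ingroup topology: ((Taxon 5,Taxon 2),(Taxon 4,Taxon 9)).
Taxon 9 and Taxon 4 share a more recent common ancestor with each other than either does with Taxon 5, so Taxon 5 is the least closely related of the three.

Taxon 5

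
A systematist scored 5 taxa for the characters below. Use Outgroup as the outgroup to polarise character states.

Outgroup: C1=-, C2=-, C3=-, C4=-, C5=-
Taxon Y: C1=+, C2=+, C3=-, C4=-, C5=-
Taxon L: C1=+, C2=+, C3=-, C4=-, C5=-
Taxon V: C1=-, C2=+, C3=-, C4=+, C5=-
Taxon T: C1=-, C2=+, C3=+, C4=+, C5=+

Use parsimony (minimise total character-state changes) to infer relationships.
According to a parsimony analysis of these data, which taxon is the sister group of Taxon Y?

Taxon L

The outgroup has state '-' for every character, so '+' is the derived state throughout.
C1: derived state '+' in Taxon L and Taxon Y only — synapomorphy for {Taxon L, Taxon Y}.
C2 (derived state '+') is shared by all ingroup taxa — unites the whole ingroup.
C3 (derived state '+') is unique to Taxon T (autapomorphy; uninformative for grouping).
C4 (derived state '+') is shared by Taxon T and Taxon V — a synapomorphy uniting that clade.
C5: derived state '+' in Taxon T only — an autapomorphy, so it tells us nothing about relationships among taxa.
Most parsimonious ingroup topology: ((Taxon Y,Taxon L),(Taxon V,Taxon T)).
Taxon Y and Taxon L form a cherry on this tree, so they are sister taxa.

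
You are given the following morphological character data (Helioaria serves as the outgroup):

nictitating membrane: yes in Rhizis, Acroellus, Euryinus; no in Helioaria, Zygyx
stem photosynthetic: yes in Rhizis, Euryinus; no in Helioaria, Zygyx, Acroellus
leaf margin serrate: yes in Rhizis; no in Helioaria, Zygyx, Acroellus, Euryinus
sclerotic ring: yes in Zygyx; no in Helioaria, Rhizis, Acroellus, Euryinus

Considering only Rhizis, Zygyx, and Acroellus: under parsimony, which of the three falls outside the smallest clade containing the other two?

The outgroup has state 'no' for every character, so 'yes' is the derived state throughout.
nictitating membrane (derived state 'yes') is shared by Acroellus, Euryinus, and Rhizis — a synapomorphy uniting that clade.
Only Euryinus and Rhizis show the derived state 'yes' for stem photosynthetic, supporting them as a clade.
leaf margin serrate (derived state 'yes') is unique to Rhizis (autapomorphy; uninformative for grouping).
sclerotic ring (derived state 'yes') is unique to Zygyx (autapomorphy; uninformative for grouping).
Most parsimonious ingroup topology: (((Rhizis,Euryinus),Acroellus),Zygyx).
Acroellus and Rhizis share a more recent common ancestor with each other than either does with Zygyx, so Zygyx is the least closely related of the three.

Zygyx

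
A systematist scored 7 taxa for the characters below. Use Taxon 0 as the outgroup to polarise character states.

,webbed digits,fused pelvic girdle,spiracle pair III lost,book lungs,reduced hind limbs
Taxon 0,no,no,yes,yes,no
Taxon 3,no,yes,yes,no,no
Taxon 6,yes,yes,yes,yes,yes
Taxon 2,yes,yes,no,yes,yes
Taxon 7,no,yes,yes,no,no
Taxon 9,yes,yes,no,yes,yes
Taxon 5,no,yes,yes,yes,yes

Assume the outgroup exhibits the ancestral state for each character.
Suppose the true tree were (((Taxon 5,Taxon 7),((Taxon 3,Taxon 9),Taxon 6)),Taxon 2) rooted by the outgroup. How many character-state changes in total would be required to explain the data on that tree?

11

Map each character onto (((Taxon 5,Taxon 7),((Taxon 3,Taxon 9),Taxon 6)),Taxon 2) (rooted by Taxon 0) and count the minimum state changes it requires (Fitch parsimony):
webbed digits: 3; fused pelvic girdle: 1; spiracle pair III lost: 2; book lungs: 2; reduced hind limbs: 3.
Total tree length = 11.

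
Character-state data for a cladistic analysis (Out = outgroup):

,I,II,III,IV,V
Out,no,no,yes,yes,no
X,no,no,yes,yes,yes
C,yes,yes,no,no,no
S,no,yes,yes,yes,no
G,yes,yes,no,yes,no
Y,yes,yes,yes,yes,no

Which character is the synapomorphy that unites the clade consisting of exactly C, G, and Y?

Character polarity is set by the outgroup: the derived state is whichever differs from the outgroup's state, so for III, IV the derived state is 'no', and for the remaining characters it is 'yes'.
I: derived state 'yes' in C, G, and Y only — synapomorphy for {C, G, Y}.
Only C, G, S, and Y show the derived state 'yes' for II, supporting them as a clade.
III: derived state 'no' in C and G only — synapomorphy for {C, G}.
IV (derived state 'no') is unique to C (autapomorphy; uninformative for grouping).
V: derived state 'yes' in X only — an autapomorphy, so it tells us nothing about relationships among taxa.
Most parsimonious ingroup topology: (X,(((C,G),Y),S)).
The clade {C, G, Y} is supported by I: its derived state 'yes' occurs in exactly those taxa and in no other taxon (including the outgroup).

I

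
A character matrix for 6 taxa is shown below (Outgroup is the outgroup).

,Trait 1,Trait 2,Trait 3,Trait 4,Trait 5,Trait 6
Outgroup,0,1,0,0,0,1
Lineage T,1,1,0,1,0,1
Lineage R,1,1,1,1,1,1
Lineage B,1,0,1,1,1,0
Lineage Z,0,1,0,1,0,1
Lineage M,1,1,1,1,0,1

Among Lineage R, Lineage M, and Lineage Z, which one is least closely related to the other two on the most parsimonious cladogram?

Lineage Z

Character polarity is set by the outgroup: the derived state is whichever differs from the outgroup's state, so for Trait 2, Trait 6 the derived state is '0', and for the remaining characters it is '1'.
Trait 1: derived state '1' in Lineage B, Lineage M, Lineage R, and Lineage T only — synapomorphy for {Lineage B, Lineage M, Lineage R, Lineage T}.
Trait 2 (derived state '0') is unique to Lineage B (autapomorphy; uninformative for grouping).
Trait 3: derived state '1' in Lineage B, Lineage M, and Lineage R only — synapomorphy for {Lineage B, Lineage M, Lineage R}.
All ingroup taxa share the derived state '1' for Trait 4; it defines the ingroup but does not resolve relationships within it.
Trait 5: derived state '1' in Lineage B and Lineage R only — synapomorphy for {Lineage B, Lineage R}.
Trait 6 (derived state '0') is unique to Lineage B (autapomorphy; uninformative for grouping).
Most parsimonious ingroup topology: ((Lineage T,((Lineage R,Lineage B),Lineage M)),Lineage Z).
Lineage M and Lineage R share a more recent common ancestor with each other than either does with Lineage Z, so Lineage Z is the least closely related of the three.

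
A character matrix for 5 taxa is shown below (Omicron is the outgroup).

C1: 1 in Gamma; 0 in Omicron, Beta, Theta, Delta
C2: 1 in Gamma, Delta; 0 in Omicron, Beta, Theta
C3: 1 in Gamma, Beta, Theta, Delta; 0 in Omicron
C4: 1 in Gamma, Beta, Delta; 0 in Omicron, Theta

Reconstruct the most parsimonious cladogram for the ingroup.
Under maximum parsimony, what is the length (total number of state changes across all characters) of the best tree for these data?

4

The outgroup has state '0' for every character, so '1' is the derived state throughout.
C1 (derived state '1') is unique to Gamma (autapomorphy; uninformative for grouping).
C2 (derived state '1') is shared by Delta and Gamma — a synapomorphy uniting that clade.
All ingroup taxa share the derived state '1' for C3; it defines the ingroup but does not resolve relationships within it.
C4: derived state '1' in Beta, Delta, and Gamma only — synapomorphy for {Beta, Delta, Gamma}.
Most parsimonious ingroup topology: (((Gamma,Delta),Beta),Theta).
Changes per character on this tree: C1: 1; C2: 1; C3: 1; C4: 1.
Total = 4.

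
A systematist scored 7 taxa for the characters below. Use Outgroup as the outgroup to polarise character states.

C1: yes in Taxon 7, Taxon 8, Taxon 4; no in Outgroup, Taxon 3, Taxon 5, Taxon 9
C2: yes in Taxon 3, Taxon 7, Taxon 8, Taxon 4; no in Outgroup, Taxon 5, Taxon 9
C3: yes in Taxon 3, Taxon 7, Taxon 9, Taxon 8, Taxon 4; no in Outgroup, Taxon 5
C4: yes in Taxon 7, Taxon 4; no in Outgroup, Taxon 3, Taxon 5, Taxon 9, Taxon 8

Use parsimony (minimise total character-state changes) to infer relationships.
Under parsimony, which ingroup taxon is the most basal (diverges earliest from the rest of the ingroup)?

Taxon 5

The outgroup has state 'no' for every character, so 'yes' is the derived state throughout.
Only Taxon 4, Taxon 7, and Taxon 8 show the derived state 'yes' for C1, supporting them as a clade.
Only Taxon 3, Taxon 4, Taxon 7, and Taxon 8 show the derived state 'yes' for C2, supporting them as a clade.
C3 (derived state 'yes') is shared by Taxon 3, Taxon 4, Taxon 7, Taxon 8, and Taxon 9 — a synapomorphy uniting that clade.
Only Taxon 4 and Taxon 7 show the derived state 'yes' for C4, supporting them as a clade.
Most parsimonious ingroup topology: (((Taxon 3,((Taxon 7,Taxon 4),Taxon 8)),Taxon 9),Taxon 5).
Taxon 5 is sister to the clade containing all other ingroup taxa, so it is the earliest-diverging (most basal) ingroup lineage.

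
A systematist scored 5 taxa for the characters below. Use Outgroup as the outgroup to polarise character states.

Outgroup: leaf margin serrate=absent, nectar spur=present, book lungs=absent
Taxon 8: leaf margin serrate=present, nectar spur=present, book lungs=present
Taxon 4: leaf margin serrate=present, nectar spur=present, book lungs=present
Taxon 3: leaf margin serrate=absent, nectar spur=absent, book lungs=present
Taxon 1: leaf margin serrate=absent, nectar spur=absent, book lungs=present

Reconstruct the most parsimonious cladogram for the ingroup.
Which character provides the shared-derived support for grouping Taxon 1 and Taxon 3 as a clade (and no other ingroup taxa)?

nectar spur

Character polarity is set by the outgroup: the derived state is whichever differs from the outgroup's state, so for nectar spur the derived state is 'absent', and for the remaining characters it is 'present'.
leaf margin serrate: derived state 'present' in Taxon 4 and Taxon 8 only — synapomorphy for {Taxon 4, Taxon 8}.
Only Taxon 1 and Taxon 3 show the derived state 'absent' for nectar spur, supporting them as a clade.
book lungs (derived state 'present') is shared by all ingroup taxa — unites the whole ingroup.
Most parsimonious ingroup topology: ((Taxon 8,Taxon 4),(Taxon 3,Taxon 1)).
The clade {Taxon 1, Taxon 3} is supported by nectar spur: its derived state 'absent' occurs in exactly those taxa and in no other taxon (including the outgroup).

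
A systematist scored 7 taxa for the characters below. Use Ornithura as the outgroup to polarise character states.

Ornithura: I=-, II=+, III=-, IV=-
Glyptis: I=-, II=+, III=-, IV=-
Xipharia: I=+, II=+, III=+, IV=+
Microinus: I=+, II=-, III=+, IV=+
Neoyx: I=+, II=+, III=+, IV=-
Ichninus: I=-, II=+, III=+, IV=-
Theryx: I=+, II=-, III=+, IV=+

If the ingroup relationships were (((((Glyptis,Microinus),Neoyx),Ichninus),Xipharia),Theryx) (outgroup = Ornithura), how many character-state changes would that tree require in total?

10

Map each character onto (((((Glyptis,Microinus),Neoyx),Ichninus),Xipharia),Theryx) (rooted by Ornithura) and count the minimum state changes it requires (Fitch parsimony):
I: 3; II: 2; III: 2; IV: 3.
Total tree length = 10.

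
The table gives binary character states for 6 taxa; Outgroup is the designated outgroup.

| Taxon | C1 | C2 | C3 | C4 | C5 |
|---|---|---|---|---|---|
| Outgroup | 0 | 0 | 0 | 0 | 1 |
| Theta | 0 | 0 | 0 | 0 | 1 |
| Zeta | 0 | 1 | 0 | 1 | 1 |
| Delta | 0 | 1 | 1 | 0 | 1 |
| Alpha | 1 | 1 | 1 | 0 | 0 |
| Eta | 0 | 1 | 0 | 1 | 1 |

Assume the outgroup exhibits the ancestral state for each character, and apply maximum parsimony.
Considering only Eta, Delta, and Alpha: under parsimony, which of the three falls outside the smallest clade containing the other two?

Character polarity is set by the outgroup: the derived state is whichever differs from the outgroup's state, so for C5 the derived state is '0', and for the remaining characters it is '1'.
C1 (derived state '1') is unique to Alpha (autapomorphy; uninformative for grouping).
C2 (derived state '1') is shared by Alpha, Delta, Eta, and Zeta — a synapomorphy uniting that clade.
C3 (derived state '1') is shared by Alpha and Delta — a synapomorphy uniting that clade.
C4 (derived state '1') is shared by Eta and Zeta — a synapomorphy uniting that clade.
C5 (derived state '0') is unique to Alpha (autapomorphy; uninformative for grouping).
Most parsimonious ingroup topology: (Theta,((Zeta,Eta),(Delta,Alpha))).
Delta and Alpha share a more recent common ancestor with each other than either does with Eta, so Eta is the least closely related of the three.

Eta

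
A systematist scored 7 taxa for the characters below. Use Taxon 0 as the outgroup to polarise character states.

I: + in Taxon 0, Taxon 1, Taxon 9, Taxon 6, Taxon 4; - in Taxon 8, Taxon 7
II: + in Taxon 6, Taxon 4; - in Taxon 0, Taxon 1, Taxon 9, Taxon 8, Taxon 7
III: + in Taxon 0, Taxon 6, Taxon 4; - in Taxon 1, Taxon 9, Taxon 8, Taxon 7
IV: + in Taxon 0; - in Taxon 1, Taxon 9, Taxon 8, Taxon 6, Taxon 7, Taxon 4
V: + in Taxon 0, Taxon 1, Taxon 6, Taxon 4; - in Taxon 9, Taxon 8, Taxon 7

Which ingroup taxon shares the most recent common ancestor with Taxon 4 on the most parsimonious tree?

Character polarity is set by the outgroup: the derived state is whichever differs from the outgroup's state, so for I, III, IV, V the derived state is '-', and for the remaining characters it is '+'.
I (derived state '-') is shared by Taxon 7 and Taxon 8 — a synapomorphy uniting that clade.
Only Taxon 4 and Taxon 6 show the derived state '+' for II, supporting them as a clade.
Only Taxon 1, Taxon 7, Taxon 8, and Taxon 9 show the derived state '-' for III, supporting them as a clade.
All ingroup taxa share the derived state '-' for IV; it defines the ingroup but does not resolve relationships within it.
V: derived state '-' in Taxon 7, Taxon 8, and Taxon 9 only — synapomorphy for {Taxon 7, Taxon 8, Taxon 9}.
Most parsimonious ingroup topology: ((Taxon 1,(Taxon 9,(Taxon 8,Taxon 7))),(Taxon 6,Taxon 4)).
Taxon 4 and Taxon 6 form a cherry on this tree, so they are sister taxa.

Taxon 6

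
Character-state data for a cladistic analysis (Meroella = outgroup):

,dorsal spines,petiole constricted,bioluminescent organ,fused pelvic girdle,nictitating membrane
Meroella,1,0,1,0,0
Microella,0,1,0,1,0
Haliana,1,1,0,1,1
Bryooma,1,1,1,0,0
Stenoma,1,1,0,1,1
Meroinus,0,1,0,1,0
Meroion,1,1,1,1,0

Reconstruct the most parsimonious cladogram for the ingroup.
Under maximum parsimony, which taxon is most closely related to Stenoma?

Haliana

Character polarity is set by the outgroup: the derived state is whichever differs from the outgroup's state, so for dorsal spines, bioluminescent organ the derived state is '0', and for the remaining characters it is '1'.
dorsal spines: derived state '0' in Meroinus and Microella only — synapomorphy for {Meroinus, Microella}.
petiole constricted (derived state '1') is shared by all ingroup taxa — unites the whole ingroup.
Only Haliana, Meroinus, Microella, and Stenoma show the derived state '0' for bioluminescent organ, supporting them as a clade.
fused pelvic girdle (derived state '1') is shared by Haliana, Meroinus, Meroion, Microella, and Stenoma — a synapomorphy uniting that clade.
nictitating membrane: derived state '1' in Haliana and Stenoma only — synapomorphy for {Haliana, Stenoma}.
Most parsimonious ingroup topology: ((((Microella,Meroinus),(Haliana,Stenoma)),Meroion),Bryooma).
Stenoma and Haliana form a cherry on this tree, so they are sister taxa.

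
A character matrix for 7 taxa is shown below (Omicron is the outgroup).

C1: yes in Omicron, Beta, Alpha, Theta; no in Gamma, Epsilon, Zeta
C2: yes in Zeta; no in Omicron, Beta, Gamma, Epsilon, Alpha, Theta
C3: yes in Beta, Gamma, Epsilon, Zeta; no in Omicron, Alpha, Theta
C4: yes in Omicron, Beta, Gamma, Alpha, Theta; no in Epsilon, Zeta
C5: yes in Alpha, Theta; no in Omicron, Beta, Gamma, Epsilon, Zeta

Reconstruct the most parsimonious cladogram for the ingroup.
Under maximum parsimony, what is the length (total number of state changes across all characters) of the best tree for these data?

5

Character polarity is set by the outgroup: the derived state is whichever differs from the outgroup's state, so for C1, C4 the derived state is 'no', and for the remaining characters it is 'yes'.
Only Epsilon, Gamma, and Zeta show the derived state 'no' for C1, supporting them as a clade.
C2 (derived state 'yes') is unique to Zeta (autapomorphy; uninformative for grouping).
C3: derived state 'yes' in Beta, Epsilon, Gamma, and Zeta only — synapomorphy for {Beta, Epsilon, Gamma, Zeta}.
C4: derived state 'no' in Epsilon and Zeta only — synapomorphy for {Epsilon, Zeta}.
C5: derived state 'yes' in Alpha and Theta only — synapomorphy for {Alpha, Theta}.
Most parsimonious ingroup topology: ((Beta,(Gamma,(Epsilon,Zeta))),(Alpha,Theta)).
Changes per character on this tree: C1: 1; C2: 1; C3: 1; C4: 1; C5: 1.
Total = 5.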